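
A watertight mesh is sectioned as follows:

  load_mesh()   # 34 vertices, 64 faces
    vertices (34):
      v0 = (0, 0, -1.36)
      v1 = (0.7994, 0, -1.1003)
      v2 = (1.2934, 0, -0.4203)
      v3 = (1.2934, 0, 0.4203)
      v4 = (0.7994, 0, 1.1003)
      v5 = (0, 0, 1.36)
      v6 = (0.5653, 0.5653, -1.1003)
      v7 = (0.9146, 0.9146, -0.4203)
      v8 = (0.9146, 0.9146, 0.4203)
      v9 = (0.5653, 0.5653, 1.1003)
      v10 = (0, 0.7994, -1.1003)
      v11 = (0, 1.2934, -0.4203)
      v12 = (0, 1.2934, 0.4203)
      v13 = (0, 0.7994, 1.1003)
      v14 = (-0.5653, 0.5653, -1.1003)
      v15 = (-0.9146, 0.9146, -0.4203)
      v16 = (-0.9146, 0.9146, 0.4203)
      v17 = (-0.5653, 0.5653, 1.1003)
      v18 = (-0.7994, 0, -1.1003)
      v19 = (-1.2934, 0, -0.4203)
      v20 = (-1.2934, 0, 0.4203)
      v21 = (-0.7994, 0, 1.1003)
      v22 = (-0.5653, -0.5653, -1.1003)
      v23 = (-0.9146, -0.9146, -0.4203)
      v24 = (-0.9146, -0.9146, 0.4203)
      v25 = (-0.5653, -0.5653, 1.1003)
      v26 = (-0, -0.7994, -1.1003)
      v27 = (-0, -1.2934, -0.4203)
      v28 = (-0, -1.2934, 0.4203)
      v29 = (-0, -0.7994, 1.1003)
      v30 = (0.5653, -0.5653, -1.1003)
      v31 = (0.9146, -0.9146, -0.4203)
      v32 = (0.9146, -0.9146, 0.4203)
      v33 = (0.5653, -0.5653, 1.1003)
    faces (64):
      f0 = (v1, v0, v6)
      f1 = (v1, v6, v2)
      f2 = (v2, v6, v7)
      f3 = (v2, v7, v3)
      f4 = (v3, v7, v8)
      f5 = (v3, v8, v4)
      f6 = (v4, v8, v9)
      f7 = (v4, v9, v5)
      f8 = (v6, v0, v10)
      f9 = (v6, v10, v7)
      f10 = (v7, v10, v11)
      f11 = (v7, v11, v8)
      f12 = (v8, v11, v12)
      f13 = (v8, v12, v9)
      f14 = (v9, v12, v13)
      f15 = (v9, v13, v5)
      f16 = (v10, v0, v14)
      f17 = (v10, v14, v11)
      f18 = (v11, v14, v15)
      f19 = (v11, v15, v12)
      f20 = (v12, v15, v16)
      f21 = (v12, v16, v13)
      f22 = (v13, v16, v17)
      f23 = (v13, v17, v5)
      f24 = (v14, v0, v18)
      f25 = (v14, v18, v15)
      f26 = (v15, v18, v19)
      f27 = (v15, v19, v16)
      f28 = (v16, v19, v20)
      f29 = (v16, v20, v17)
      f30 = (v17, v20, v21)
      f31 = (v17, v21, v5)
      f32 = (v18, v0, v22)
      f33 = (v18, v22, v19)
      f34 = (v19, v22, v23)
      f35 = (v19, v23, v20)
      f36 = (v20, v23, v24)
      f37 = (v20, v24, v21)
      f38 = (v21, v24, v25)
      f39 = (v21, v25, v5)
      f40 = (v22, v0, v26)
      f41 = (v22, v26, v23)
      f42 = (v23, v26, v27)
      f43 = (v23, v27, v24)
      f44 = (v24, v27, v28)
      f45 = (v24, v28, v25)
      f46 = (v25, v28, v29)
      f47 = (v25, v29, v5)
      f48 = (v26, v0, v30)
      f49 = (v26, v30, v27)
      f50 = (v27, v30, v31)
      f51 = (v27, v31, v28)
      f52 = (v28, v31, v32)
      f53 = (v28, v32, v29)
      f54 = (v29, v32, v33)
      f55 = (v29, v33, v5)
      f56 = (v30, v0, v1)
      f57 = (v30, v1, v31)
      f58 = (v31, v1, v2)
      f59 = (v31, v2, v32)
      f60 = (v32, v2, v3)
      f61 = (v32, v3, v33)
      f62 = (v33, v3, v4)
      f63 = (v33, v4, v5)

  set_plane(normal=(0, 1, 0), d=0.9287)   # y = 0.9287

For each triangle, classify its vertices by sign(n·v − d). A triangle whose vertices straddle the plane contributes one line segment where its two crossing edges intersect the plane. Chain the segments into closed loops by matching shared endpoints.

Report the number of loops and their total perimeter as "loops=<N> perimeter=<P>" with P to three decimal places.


loops=1 perimeter=5.736

Straddling triangles (10 of 64):
  (v7,v10,v11) [--+] → (0, 0.9287, -0.922316)–(0.880556, 0.9287, -0.4203)  len=1.0136
  (v7,v11,v8) [-+-] → (0.880556, 0.9287, -0.4203)–(0.880556, 0.9287, 0.389011)  len=0.8093
  (v8,v11,v12) [-++] → (0.880556, 0.9287, 0.389011)–(0.880556, 0.9287, 0.4203)  len=0.0313
  (v8,v12,v9) [-+-] → (0.880556, 0.9287, 0.4203)–(0.283155, 0.9287, 0.760907)  len=0.6877
  (v9,v12,v13) [-+-] → (0.283155, 0.9287, 0.760907)–(0, 0.9287, 0.922316)  len=0.3259
  (v10,v14,v11) [--+] → (-0.283155, 0.9287, -0.760907)–(0, 0.9287, -0.922316)  len=0.3259
  (v11,v14,v15) [+--] → (-0.283155, 0.9287, -0.760907)–(-0.880556, 0.9287, -0.4203)  len=0.6877
  (v11,v15,v12) [+-+] → (-0.880556, 0.9287, -0.4203)–(-0.880556, 0.9287, -0.389011)  len=0.0313
  (v12,v15,v16) [+--] → (-0.880556, 0.9287, -0.389011)–(-0.880556, 0.9287, 0.4203)  len=0.8093
  (v12,v16,v13) [+--] → (-0.880556, 0.9287, 0.4203)–(0, 0.9287, 0.922316)  len=1.0136

Chained into 1 loop(s):
  loop 1: 10 segments, perimeter = 5.7356
Total perimeter = 5.736


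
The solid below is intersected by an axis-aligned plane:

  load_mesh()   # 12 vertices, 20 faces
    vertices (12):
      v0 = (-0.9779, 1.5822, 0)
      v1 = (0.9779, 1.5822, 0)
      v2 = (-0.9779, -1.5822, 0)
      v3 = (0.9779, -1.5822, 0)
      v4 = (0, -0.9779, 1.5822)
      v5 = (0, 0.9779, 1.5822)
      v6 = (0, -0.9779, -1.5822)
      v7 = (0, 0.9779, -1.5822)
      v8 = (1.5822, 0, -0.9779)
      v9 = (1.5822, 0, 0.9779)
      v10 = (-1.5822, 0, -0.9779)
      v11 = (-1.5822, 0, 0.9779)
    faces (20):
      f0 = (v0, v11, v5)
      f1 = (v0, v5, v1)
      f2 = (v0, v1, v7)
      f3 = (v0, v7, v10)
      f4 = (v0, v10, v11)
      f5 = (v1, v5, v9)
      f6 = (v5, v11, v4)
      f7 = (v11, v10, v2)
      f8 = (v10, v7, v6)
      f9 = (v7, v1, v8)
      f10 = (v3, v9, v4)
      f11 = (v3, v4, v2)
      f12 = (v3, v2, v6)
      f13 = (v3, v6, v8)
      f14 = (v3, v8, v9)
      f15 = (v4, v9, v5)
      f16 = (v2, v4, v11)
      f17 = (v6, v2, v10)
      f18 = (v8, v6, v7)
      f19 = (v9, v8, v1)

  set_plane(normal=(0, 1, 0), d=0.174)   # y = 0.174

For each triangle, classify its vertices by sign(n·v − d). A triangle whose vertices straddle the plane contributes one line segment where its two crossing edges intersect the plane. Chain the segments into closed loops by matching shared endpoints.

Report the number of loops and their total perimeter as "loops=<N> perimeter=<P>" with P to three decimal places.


Straddling triangles (10 of 20):
  (v0,v11,v5) [+-+] → (-1.51574, 0.174, 0.870357)–(-1.30068, 0.174, 1.08542)  len=0.3042
  (v0,v7,v10) [++-] → (-1.30068, 0.174, -1.08542)–(-1.51574, 0.174, -0.870357)  len=0.3042
  (v0,v10,v11) [+--] → (-1.51574, 0.174, -0.870357)–(-1.51574, 0.174, 0.870357)  len=1.7407
  (v1,v5,v9) [++-] → (1.30068, 0.174, 1.08542)–(1.51574, 0.174, 0.870357)  len=0.3042
  (v5,v11,v4) [+--] → (-1.30068, 0.174, 1.08542)–(0, 0.174, 1.5822)  len=1.3923
  (v10,v7,v6) [-+-] → (-1.30068, 0.174, -1.08542)–(0, 0.174, -1.5822)  len=1.3923
  (v7,v1,v8) [++-] → (1.51574, 0.174, -0.870357)–(1.30068, 0.174, -1.08542)  len=0.3042
  (v4,v9,v5) [--+] → (1.30068, 0.174, 1.08542)–(0, 0.174, 1.5822)  len=1.3923
  (v8,v6,v7) [--+] → (0, 0.174, -1.5822)–(1.30068, 0.174, -1.08542)  len=1.3923
  (v9,v8,v1) [--+] → (1.51574, 0.174, -0.870357)–(1.51574, 0.174, 0.870357)  len=1.7407

Chained into 1 loop(s):
  loop 1: 10 segments, perimeter = 10.2673
Total perimeter = 10.267

loops=1 perimeter=10.267


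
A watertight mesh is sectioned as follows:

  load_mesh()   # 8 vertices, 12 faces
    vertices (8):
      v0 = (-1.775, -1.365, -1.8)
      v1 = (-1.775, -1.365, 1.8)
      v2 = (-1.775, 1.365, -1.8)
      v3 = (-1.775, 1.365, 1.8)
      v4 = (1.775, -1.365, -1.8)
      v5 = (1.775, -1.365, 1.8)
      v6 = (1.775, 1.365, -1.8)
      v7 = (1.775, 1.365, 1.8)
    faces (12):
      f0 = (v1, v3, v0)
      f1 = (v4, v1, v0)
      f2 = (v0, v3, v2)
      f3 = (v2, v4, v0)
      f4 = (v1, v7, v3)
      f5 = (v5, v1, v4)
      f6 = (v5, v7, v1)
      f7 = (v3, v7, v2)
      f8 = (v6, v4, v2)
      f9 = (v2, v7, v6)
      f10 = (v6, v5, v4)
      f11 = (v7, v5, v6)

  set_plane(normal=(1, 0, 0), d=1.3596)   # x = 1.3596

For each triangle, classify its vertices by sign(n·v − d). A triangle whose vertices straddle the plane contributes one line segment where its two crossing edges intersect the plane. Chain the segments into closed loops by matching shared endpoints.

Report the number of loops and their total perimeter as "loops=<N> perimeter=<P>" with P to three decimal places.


loops=1 perimeter=12.660

Straddling triangles (8 of 12):
  (v4,v1,v0) [+--] → (1.3596, -1.365, -1.37875)–(1.3596, -1.365, -1.8)  len=0.4213
  (v2,v4,v0) [-+-] → (1.3596, -1.04555, -1.8)–(1.3596, -1.365, -1.8)  len=0.3194
  (v1,v7,v3) [-+-] → (1.3596, 1.04555, 1.8)–(1.3596, 1.365, 1.8)  len=0.3194
  (v5,v1,v4) [+-+] → (1.3596, -1.365, 1.8)–(1.3596, -1.365, -1.37875)  len=3.1787
  (v5,v7,v1) [++-] → (1.3596, 1.04555, 1.8)–(1.3596, -1.365, 1.8)  len=2.4106
  (v3,v7,v2) [-+-] → (1.3596, 1.365, 1.8)–(1.3596, 1.365, 1.37875)  len=0.4213
  (v6,v4,v2) [++-] → (1.3596, -1.04555, -1.8)–(1.3596, 1.365, -1.8)  len=2.4106
  (v2,v7,v6) [-++] → (1.3596, 1.365, 1.37875)–(1.3596, 1.365, -1.8)  len=3.1787

Chained into 1 loop(s):
  loop 1: 8 segments, perimeter = 12.6600
Total perimeter = 12.660


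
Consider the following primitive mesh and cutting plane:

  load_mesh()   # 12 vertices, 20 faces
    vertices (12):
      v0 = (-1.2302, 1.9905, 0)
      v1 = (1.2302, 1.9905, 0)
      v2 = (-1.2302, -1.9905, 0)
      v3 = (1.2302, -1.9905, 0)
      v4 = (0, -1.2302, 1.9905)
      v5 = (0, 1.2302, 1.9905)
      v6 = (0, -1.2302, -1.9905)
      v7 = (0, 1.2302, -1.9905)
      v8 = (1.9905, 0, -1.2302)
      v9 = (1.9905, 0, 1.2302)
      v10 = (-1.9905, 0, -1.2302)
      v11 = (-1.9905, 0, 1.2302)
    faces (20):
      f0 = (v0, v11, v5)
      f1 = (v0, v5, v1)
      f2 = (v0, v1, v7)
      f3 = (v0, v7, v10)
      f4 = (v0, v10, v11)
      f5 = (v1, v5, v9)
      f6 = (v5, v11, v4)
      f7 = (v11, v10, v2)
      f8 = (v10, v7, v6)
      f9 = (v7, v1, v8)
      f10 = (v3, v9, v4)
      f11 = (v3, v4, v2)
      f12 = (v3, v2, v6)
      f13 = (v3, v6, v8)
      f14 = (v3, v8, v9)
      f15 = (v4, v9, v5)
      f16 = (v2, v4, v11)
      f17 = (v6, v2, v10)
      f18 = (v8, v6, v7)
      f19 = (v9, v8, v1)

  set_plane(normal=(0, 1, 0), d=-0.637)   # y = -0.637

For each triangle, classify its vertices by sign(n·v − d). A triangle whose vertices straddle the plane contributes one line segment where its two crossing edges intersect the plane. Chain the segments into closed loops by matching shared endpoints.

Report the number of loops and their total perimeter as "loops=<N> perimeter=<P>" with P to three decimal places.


loops=1 perimeter=11.910

Straddling triangles (10 of 20):
  (v5,v11,v4) [++-] → (-0.959815, -0.637, 1.62388)–(0, -0.637, 1.9905)  len=1.0274
  (v11,v10,v2) [++-] → (-1.74719, -0.637, -0.836511)–(-1.74719, -0.637, 0.836511)  len=1.6730
  (v10,v7,v6) [++-] → (0, -0.637, -1.9905)–(-0.959815, -0.637, -1.62388)  len=1.0274
  (v3,v9,v4) [-+-] → (1.74719, -0.637, 0.836511)–(0.959815, -0.637, 1.62388)  len=1.1135
  (v3,v6,v8) [--+] → (0.959815, -0.637, -1.62388)–(1.74719, -0.637, -0.836511)  len=1.1135
  (v3,v8,v9) [-++] → (1.74719, -0.637, -0.836511)–(1.74719, -0.637, 0.836511)  len=1.6730
  (v4,v9,v5) [-++] → (0.959815, -0.637, 1.62388)–(0, -0.637, 1.9905)  len=1.0274
  (v2,v4,v11) [--+] → (-0.959815, -0.637, 1.62388)–(-1.74719, -0.637, 0.836511)  len=1.1135
  (v6,v2,v10) [--+] → (-1.74719, -0.637, -0.836511)–(-0.959815, -0.637, -1.62388)  len=1.1135
  (v8,v6,v7) [+-+] → (0.959815, -0.637, -1.62388)–(0, -0.637, -1.9905)  len=1.0274

Chained into 1 loop(s):
  loop 1: 10 segments, perimeter = 11.9099
Total perimeter = 11.910


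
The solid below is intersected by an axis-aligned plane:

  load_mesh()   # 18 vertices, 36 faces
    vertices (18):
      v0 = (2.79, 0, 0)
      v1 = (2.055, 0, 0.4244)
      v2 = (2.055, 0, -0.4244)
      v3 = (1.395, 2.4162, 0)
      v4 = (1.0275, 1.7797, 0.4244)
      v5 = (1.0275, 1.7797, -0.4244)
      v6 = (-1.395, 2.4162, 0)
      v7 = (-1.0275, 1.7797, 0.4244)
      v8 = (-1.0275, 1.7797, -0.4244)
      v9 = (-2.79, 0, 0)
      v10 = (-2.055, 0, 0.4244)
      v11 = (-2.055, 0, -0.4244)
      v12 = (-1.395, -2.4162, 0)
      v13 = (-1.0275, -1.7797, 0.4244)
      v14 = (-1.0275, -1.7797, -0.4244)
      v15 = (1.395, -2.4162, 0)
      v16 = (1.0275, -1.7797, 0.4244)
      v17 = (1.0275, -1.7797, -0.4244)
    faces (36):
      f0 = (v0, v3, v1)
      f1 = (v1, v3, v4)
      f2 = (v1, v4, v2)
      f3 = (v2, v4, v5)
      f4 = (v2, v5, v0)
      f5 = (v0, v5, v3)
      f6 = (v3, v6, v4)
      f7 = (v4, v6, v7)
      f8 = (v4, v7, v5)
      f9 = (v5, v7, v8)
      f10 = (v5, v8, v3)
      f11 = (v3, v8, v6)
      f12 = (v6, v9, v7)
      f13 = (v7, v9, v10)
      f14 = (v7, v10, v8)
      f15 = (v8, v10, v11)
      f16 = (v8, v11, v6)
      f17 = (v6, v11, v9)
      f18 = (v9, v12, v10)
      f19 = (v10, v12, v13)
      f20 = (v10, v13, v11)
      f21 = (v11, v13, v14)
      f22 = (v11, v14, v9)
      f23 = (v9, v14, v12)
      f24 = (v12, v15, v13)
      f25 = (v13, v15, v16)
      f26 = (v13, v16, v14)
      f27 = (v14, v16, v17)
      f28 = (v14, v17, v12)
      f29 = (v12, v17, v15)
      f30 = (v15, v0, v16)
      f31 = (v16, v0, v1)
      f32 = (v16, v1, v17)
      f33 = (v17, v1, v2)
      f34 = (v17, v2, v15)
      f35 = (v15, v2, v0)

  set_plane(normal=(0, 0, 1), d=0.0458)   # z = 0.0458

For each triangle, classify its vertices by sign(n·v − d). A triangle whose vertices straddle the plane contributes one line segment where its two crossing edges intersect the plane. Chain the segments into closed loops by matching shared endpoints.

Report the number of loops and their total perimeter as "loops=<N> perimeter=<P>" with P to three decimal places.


Straddling triangles (24 of 36):
  (v0,v3,v1) [--+] → (1.46623, 2.15545, 0.0458)–(2.71068, 0, 0.0458)  len=2.4889
  (v1,v3,v4) [+-+] → (1.46623, 2.15545, 0.0458)–(1.35534, 2.34751, 0.0458)  len=0.2218
  (v1,v4,v2) [++-] → (1.48581, 0.98588, 0.0458)–(2.055, 0, 0.0458)  len=1.1384
  (v2,v4,v5) [-+-] → (1.48581, 0.98588, 0.0458)–(1.0275, 1.7797, 0.0458)  len=0.9166
  (v3,v6,v4) [--+] → (-1.13357, 2.34751, 0.0458)–(1.35534, 2.34751, 0.0458)  len=2.4889
  (v4,v6,v7) [+-+] → (-1.13357, 2.34751, 0.0458)–(-1.35534, 2.34751, 0.0458)  len=0.2218
  (v4,v7,v5) [++-] → (-0.110885, 1.7797, 0.0458)–(1.0275, 1.7797, 0.0458)  len=1.1384
  (v5,v7,v8) [-+-] → (-0.110885, 1.7797, 0.0458)–(-1.0275, 1.7797, 0.0458)  len=0.9166
  (v6,v9,v7) [--+] → (-2.5998, 0.19206, 0.0458)–(-1.35534, 2.34751, 0.0458)  len=2.4889
  (v7,v9,v10) [+-+] → (-2.5998, 0.19206, 0.0458)–(-2.71068, 0, 0.0458)  len=0.2218
  (v7,v10,v8) [++-] → (-1.59669, 0.79382, 0.0458)–(-1.0275, 1.7797, 0.0458)  len=1.1384
  (v8,v10,v11) [-+-] → (-1.59669, 0.79382, 0.0458)–(-2.055, 0, 0.0458)  len=0.9166
  (v9,v12,v10) [--+] → (-1.46623, -2.15545, 0.0458)–(-2.71068, 0, 0.0458)  len=2.4889
  (v10,v12,v13) [+-+] → (-1.46623, -2.15545, 0.0458)–(-1.35534, -2.34751, 0.0458)  len=0.2218
  (v10,v13,v11) [++-] → (-1.48581, -0.98588, 0.0458)–(-2.055, 0, 0.0458)  len=1.1384
  (v11,v13,v14) [-+-] → (-1.48581, -0.98588, 0.0458)–(-1.0275, -1.7797, 0.0458)  len=0.9166
  (v12,v15,v13) [--+] → (1.13357, -2.34751, 0.0458)–(-1.35534, -2.34751, 0.0458)  len=2.4889
  (v13,v15,v16) [+-+] → (1.13357, -2.34751, 0.0458)–(1.35534, -2.34751, 0.0458)  len=0.2218
  (v13,v16,v14) [++-] → (0.110885, -1.7797, 0.0458)–(-1.0275, -1.7797, 0.0458)  len=1.1384
  (v14,v16,v17) [-+-] → (0.110885, -1.7797, 0.0458)–(1.0275, -1.7797, 0.0458)  len=0.9166
  (v15,v0,v16) [--+] → (2.5998, -0.19206, 0.0458)–(1.35534, -2.34751, 0.0458)  len=2.4889
  (v16,v0,v1) [+-+] → (2.5998, -0.19206, 0.0458)–(2.71068, 0, 0.0458)  len=0.2218
  (v16,v1,v17) [++-] → (1.59669, -0.79382, 0.0458)–(1.0275, -1.7797, 0.0458)  len=1.1384
  (v17,v1,v2) [-+-] → (1.59669, -0.79382, 0.0458)–(2.055, 0, 0.0458)  len=0.9166

Chained into 2 loop(s):
  loop 1: 12 segments, perimeter = 16.2641
  loop 2: 12 segments, perimeter = 12.3301
Total perimeter = 28.594

loops=2 perimeter=28.594


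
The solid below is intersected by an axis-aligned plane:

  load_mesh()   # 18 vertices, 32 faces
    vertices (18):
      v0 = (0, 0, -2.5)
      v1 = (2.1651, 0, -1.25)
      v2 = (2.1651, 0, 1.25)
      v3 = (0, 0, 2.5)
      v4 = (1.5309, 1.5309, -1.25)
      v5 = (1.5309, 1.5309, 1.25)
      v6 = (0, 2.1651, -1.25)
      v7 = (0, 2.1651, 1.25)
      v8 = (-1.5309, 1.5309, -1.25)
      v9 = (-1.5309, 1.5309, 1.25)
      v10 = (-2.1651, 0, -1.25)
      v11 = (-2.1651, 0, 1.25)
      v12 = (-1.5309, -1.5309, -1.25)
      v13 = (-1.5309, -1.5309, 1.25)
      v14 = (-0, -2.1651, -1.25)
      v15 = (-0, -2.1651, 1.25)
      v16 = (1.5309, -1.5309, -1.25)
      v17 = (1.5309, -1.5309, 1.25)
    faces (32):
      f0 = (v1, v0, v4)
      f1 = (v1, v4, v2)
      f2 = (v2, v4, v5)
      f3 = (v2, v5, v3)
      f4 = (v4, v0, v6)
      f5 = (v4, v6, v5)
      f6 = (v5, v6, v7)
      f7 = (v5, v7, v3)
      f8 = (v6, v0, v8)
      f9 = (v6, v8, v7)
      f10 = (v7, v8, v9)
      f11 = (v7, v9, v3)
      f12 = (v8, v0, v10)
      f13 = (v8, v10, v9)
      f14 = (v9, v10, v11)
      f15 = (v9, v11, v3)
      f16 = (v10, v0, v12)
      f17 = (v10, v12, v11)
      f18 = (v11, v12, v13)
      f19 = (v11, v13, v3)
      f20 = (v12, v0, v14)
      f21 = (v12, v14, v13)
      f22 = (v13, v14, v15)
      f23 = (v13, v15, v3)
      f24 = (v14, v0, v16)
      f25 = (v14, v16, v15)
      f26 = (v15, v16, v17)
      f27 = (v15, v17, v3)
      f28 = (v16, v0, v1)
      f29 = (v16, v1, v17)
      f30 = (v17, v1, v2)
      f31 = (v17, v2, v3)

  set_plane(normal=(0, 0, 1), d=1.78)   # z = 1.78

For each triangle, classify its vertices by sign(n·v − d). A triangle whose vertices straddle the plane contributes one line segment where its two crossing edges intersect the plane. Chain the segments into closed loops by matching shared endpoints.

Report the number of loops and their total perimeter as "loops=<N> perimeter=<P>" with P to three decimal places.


loops=1 perimeter=7.636

Straddling triangles (8 of 32):
  (v2,v5,v3) [--+] → (0.881798, 0.881798, 1.78)–(1.2471, 0, 1.78)  len=0.9545
  (v5,v7,v3) [--+] → (0, 1.2471, 1.78)–(0.881798, 0.881798, 1.78)  len=0.9545
  (v7,v9,v3) [--+] → (-0.881798, 0.881798, 1.78)–(0, 1.2471, 1.78)  len=0.9545
  (v9,v11,v3) [--+] → (-1.2471, 0, 1.78)–(-0.881798, 0.881798, 1.78)  len=0.9545
  (v11,v13,v3) [--+] → (-0.881798, -0.881798, 1.78)–(-1.2471, 0, 1.78)  len=0.9545
  (v13,v15,v3) [--+] → (0, -1.2471, 1.78)–(-0.881798, -0.881798, 1.78)  len=0.9545
  (v15,v17,v3) [--+] → (0.881798, -0.881798, 1.78)–(0, -1.2471, 1.78)  len=0.9545
  (v17,v2,v3) [--+] → (1.2471, 0, 1.78)–(0.881798, -0.881798, 1.78)  len=0.9545

Chained into 1 loop(s):
  loop 1: 8 segments, perimeter = 7.6358
Total perimeter = 7.636


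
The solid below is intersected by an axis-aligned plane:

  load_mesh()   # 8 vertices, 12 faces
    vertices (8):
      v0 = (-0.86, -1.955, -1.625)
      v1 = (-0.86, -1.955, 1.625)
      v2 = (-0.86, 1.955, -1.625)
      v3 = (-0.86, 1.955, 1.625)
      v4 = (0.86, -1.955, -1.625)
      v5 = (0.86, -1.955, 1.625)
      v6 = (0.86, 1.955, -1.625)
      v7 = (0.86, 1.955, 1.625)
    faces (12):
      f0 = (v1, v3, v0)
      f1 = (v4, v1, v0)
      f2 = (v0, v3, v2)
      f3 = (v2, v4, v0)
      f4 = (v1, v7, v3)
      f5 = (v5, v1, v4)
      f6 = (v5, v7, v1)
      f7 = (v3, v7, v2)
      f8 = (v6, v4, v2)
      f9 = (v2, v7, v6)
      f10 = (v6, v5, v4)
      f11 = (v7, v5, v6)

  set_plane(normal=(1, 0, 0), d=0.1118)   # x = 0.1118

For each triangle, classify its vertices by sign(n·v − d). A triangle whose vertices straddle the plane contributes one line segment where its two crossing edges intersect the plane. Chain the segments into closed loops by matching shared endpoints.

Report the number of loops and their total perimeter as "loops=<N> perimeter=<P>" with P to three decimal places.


Straddling triangles (8 of 12):
  (v4,v1,v0) [+--] → (0.1118, -1.955, -0.21125)–(0.1118, -1.955, -1.625)  len=1.4138
  (v2,v4,v0) [-+-] → (0.1118, -0.25415, -1.625)–(0.1118, -1.955, -1.625)  len=1.7008
  (v1,v7,v3) [-+-] → (0.1118, 0.25415, 1.625)–(0.1118, 1.955, 1.625)  len=1.7008
  (v5,v1,v4) [+-+] → (0.1118, -1.955, 1.625)–(0.1118, -1.955, -0.21125)  len=1.8363
  (v5,v7,v1) [++-] → (0.1118, 0.25415, 1.625)–(0.1118, -1.955, 1.625)  len=2.2092
  (v3,v7,v2) [-+-] → (0.1118, 1.955, 1.625)–(0.1118, 1.955, 0.21125)  len=1.4138
  (v6,v4,v2) [++-] → (0.1118, -0.25415, -1.625)–(0.1118, 1.955, -1.625)  len=2.2092
  (v2,v7,v6) [-++] → (0.1118, 1.955, 0.21125)–(0.1118, 1.955, -1.625)  len=1.8363

Chained into 1 loop(s):
  loop 1: 8 segments, perimeter = 14.3200
Total perimeter = 14.320

loops=1 perimeter=14.320


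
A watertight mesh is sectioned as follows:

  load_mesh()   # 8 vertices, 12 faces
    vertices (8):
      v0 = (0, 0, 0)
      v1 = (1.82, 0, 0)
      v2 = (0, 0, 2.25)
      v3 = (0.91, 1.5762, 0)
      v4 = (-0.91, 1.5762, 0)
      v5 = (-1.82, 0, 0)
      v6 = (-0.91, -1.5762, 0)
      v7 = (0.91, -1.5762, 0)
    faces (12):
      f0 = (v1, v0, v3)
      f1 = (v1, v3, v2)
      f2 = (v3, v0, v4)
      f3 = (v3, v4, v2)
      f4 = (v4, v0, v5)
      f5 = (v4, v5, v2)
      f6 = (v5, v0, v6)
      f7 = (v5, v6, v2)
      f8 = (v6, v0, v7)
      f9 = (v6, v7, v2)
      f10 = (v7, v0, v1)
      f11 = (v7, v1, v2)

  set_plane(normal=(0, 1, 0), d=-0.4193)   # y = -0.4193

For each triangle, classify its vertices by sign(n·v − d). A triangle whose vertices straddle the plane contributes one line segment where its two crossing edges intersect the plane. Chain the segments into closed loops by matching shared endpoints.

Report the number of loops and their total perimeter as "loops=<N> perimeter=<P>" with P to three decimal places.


Straddling triangles (6 of 12):
  (v5,v0,v6) [++-] → (-0.242078, -0.4193, 0)–(-1.57792, -0.4193, 0)  len=1.3358
  (v5,v6,v2) [+-+] → (-1.57792, -0.4193, 0)–(-0.242078, -0.4193, 1.65146)  len=2.1241
  (v6,v0,v7) [-+-] → (-0.242078, -0.4193, 0)–(0.242078, -0.4193, 0)  len=0.4842
  (v6,v7,v2) [--+] → (0.242078, -0.4193, 1.65146)–(-0.242078, -0.4193, 1.65146)  len=0.4842
  (v7,v0,v1) [-++] → (0.242078, -0.4193, 0)–(1.57792, -0.4193, 0)  len=1.3358
  (v7,v1,v2) [-++] → (1.57792, -0.4193, 0)–(0.242078, -0.4193, 1.65146)  len=2.1241

Chained into 1 loop(s):
  loop 1: 6 segments, perimeter = 7.8882
Total perimeter = 7.888

loops=1 perimeter=7.888


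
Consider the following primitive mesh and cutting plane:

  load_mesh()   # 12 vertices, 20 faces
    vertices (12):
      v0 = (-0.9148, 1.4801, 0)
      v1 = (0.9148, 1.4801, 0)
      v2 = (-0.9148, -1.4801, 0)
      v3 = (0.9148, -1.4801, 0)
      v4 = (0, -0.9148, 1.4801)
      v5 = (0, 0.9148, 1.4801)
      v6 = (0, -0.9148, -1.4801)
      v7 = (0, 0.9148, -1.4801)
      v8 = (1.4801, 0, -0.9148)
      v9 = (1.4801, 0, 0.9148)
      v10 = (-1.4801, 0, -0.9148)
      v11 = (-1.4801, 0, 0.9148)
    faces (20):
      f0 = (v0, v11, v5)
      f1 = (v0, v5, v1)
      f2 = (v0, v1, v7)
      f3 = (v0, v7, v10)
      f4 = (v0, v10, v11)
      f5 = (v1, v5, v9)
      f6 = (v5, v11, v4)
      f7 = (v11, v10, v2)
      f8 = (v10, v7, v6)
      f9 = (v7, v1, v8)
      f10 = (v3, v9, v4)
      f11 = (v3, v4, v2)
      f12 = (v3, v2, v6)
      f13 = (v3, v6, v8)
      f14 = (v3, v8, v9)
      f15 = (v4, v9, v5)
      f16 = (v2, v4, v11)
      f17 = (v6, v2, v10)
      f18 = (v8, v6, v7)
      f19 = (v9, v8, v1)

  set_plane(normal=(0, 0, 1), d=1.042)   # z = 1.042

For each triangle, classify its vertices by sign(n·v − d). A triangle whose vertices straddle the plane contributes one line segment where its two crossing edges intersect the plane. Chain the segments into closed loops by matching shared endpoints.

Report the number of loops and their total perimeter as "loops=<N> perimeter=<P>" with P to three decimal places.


loops=1 perimeter=6.863

Straddling triangles (8 of 20):
  (v0,v11,v5) [--+] → (-1.14706, 0.205842, 1.042)–(-0.270775, 1.08213, 1.042)  len=1.2393
  (v0,v5,v1) [-+-] → (-0.270775, 1.08213, 1.042)–(0.270775, 1.08213, 1.042)  len=0.5415
  (v1,v5,v9) [-+-] → (0.270775, 1.08213, 1.042)–(1.14706, 0.205842, 1.042)  len=1.2393
  (v5,v11,v4) [+-+] → (-1.14706, 0.205842, 1.042)–(-1.14706, -0.205842, 1.042)  len=0.4117
  (v3,v9,v4) [--+] → (1.14706, -0.205842, 1.042)–(0.270775, -1.08213, 1.042)  len=1.2393
  (v3,v4,v2) [-+-] → (0.270775, -1.08213, 1.042)–(-0.270775, -1.08213, 1.042)  len=0.5415
  (v4,v9,v5) [+-+] → (1.14706, -0.205842, 1.042)–(1.14706, 0.205842, 1.042)  len=0.4117
  (v2,v4,v11) [-+-] → (-0.270775, -1.08213, 1.042)–(-1.14706, -0.205842, 1.042)  len=1.2393

Chained into 1 loop(s):
  loop 1: 8 segments, perimeter = 6.8635
Total perimeter = 6.863


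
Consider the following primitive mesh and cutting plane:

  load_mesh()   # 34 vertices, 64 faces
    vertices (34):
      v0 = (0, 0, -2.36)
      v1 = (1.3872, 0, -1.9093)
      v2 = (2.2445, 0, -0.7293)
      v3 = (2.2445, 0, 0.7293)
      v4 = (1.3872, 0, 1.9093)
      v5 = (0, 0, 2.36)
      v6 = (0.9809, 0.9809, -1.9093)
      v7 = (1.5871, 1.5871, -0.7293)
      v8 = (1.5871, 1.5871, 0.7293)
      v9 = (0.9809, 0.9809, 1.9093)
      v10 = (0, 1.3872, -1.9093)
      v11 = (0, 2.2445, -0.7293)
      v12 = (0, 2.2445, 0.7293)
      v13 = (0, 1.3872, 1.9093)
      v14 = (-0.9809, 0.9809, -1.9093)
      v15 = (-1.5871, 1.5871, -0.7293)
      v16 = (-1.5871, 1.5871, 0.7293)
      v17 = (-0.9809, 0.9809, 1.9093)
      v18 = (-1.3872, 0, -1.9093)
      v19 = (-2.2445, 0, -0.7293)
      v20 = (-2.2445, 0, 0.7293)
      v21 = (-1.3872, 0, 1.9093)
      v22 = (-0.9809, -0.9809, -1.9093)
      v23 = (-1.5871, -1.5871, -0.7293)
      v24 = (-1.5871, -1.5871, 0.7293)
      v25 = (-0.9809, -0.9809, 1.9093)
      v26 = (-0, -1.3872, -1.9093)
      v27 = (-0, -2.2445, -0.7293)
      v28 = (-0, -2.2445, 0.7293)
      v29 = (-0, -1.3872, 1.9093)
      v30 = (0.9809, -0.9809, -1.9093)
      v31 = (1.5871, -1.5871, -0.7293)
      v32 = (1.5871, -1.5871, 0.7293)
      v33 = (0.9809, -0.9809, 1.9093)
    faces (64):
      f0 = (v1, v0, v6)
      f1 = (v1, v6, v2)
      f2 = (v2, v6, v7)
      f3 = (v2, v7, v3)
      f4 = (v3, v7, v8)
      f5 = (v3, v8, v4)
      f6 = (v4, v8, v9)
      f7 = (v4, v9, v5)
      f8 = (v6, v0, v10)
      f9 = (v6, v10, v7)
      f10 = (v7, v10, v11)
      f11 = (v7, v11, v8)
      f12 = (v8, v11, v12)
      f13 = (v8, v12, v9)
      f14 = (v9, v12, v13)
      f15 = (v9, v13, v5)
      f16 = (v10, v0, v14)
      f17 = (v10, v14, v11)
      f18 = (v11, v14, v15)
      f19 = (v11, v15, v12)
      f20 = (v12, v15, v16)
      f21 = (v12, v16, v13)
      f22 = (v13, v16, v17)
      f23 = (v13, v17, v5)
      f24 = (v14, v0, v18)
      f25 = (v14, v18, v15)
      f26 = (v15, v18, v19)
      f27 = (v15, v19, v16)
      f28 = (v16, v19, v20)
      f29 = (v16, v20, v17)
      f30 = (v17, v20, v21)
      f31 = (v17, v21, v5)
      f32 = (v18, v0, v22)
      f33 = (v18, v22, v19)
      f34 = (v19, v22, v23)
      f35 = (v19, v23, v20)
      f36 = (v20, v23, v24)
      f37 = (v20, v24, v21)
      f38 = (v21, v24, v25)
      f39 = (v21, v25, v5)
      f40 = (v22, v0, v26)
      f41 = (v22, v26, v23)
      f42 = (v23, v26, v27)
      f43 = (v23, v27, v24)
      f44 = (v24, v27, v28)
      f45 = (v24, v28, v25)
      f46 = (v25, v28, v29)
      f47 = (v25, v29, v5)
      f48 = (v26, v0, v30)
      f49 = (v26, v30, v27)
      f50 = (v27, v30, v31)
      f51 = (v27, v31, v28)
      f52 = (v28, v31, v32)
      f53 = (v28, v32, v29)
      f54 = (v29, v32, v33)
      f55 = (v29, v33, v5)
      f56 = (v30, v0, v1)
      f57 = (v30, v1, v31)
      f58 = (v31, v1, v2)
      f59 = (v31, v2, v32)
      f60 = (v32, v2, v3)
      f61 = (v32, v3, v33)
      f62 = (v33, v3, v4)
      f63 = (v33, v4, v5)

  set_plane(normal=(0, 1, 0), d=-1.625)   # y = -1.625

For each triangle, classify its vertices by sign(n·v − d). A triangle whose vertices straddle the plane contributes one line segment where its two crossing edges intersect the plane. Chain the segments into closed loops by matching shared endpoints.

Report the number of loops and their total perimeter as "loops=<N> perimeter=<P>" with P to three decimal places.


loops=1 perimeter=9.804

Straddling triangles (10 of 64):
  (v23,v26,v27) [++-] → (0, -1.625, -1.58199)–(-1.4956, -1.625, -0.7293)  len=1.7216
  (v23,v27,v24) [+-+] → (-1.4956, -1.625, -0.7293)–(-1.4956, -1.625, 0.64521)  len=1.3745
  (v24,v27,v28) [+--] → (-1.4956, -1.625, 0.64521)–(-1.4956, -1.625, 0.7293)  len=0.0841
  (v24,v28,v25) [+-+] → (-1.4956, -1.625, 0.7293)–(-0.480902, -1.625, 1.30781)  len=1.1680
  (v25,v28,v29) [+-+] → (-0.480902, -1.625, 1.30781)–(0, -1.625, 1.58199)  len=0.5536
  (v26,v30,v27) [++-] → (0.480902, -1.625, -1.30781)–(0, -1.625, -1.58199)  len=0.5536
  (v27,v30,v31) [-++] → (0.480902, -1.625, -1.30781)–(1.4956, -1.625, -0.7293)  len=1.1680
  (v27,v31,v28) [-+-] → (1.4956, -1.625, -0.7293)–(1.4956, -1.625, -0.64521)  len=0.0841
  (v28,v31,v32) [-++] → (1.4956, -1.625, -0.64521)–(1.4956, -1.625, 0.7293)  len=1.3745
  (v28,v32,v29) [-++] → (1.4956, -1.625, 0.7293)–(0, -1.625, 1.58199)  len=1.7216

Chained into 1 loop(s):
  loop 1: 10 segments, perimeter = 9.8036
Total perimeter = 9.804


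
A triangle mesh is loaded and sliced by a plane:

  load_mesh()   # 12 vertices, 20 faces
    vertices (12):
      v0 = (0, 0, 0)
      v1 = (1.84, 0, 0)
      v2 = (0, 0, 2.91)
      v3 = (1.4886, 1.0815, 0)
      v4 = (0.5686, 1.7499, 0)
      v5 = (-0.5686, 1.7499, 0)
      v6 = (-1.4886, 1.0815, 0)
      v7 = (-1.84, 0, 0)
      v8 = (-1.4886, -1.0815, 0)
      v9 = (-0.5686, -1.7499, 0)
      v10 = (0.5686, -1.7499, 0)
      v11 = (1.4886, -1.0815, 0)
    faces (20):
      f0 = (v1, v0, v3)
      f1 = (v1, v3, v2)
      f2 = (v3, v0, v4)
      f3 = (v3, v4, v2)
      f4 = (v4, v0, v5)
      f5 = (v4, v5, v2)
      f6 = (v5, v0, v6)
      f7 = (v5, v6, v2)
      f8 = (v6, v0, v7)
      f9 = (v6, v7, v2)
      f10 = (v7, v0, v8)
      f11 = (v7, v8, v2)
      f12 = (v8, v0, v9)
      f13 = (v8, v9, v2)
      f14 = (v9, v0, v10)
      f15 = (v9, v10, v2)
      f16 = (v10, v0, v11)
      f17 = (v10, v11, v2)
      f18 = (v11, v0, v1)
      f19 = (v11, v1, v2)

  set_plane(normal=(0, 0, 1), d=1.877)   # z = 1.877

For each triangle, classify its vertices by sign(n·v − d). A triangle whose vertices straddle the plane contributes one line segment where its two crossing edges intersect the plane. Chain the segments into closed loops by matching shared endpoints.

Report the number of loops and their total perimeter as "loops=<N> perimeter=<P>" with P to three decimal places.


loops=1 perimeter=4.037

Straddling triangles (10 of 20):
  (v1,v3,v2) [--+] → (0.528427, 0.383914, 1.877)–(0.653168, 0, 1.877)  len=0.4037
  (v3,v4,v2) [--+] → (0.201843, 0.621184, 1.877)–(0.528427, 0.383914, 1.877)  len=0.4037
  (v4,v5,v2) [--+] → (-0.201843, 0.621184, 1.877)–(0.201843, 0.621184, 1.877)  len=0.4037
  (v5,v6,v2) [--+] → (-0.528427, 0.383914, 1.877)–(-0.201843, 0.621184, 1.877)  len=0.4037
  (v6,v7,v2) [--+] → (-0.653168, 0, 1.877)–(-0.528427, 0.383914, 1.877)  len=0.4037
  (v7,v8,v2) [--+] → (-0.528427, -0.383914, 1.877)–(-0.653168, 0, 1.877)  len=0.4037
  (v8,v9,v2) [--+] → (-0.201843, -0.621184, 1.877)–(-0.528427, -0.383914, 1.877)  len=0.4037
  (v9,v10,v2) [--+] → (0.201843, -0.621184, 1.877)–(-0.201843, -0.621184, 1.877)  len=0.4037
  (v10,v11,v2) [--+] → (0.528427, -0.383914, 1.877)–(0.201843, -0.621184, 1.877)  len=0.4037
  (v11,v1,v2) [--+] → (0.653168, 0, 1.877)–(0.528427, -0.383914, 1.877)  len=0.4037

Chained into 1 loop(s):
  loop 1: 10 segments, perimeter = 4.0368
Total perimeter = 4.037


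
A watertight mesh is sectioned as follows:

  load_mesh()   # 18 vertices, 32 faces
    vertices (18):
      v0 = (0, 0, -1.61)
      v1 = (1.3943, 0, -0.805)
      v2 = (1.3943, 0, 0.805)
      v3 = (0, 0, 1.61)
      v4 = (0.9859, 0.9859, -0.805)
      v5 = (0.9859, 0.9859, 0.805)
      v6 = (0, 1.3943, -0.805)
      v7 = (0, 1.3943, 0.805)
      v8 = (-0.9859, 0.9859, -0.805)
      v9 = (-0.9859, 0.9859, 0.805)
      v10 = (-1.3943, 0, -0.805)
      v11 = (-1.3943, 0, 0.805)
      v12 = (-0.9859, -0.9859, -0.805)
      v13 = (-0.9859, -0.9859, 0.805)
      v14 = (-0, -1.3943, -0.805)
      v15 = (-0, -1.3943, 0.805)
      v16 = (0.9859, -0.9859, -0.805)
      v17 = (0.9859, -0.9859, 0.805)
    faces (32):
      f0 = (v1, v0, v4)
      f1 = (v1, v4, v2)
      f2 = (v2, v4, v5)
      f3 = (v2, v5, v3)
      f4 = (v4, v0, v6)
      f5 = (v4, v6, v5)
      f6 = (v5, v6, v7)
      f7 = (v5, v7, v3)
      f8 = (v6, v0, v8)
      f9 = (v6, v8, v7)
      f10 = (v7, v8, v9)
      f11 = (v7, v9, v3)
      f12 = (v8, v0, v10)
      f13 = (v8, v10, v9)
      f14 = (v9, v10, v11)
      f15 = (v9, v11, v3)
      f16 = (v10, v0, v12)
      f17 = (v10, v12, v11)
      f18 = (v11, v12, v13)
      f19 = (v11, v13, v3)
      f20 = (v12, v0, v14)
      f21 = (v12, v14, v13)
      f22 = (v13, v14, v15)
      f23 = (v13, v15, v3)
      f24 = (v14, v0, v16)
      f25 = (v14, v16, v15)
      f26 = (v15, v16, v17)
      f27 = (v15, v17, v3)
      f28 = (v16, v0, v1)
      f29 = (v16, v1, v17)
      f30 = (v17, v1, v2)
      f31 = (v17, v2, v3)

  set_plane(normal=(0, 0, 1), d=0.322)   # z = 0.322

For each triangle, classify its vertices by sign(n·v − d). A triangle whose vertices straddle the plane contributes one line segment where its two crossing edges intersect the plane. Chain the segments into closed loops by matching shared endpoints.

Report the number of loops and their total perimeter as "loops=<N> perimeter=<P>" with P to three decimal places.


loops=1 perimeter=8.537

Straddling triangles (16 of 32):
  (v1,v4,v2) [--+] → (1.27178, 0.29577, 0.322)–(1.3943, 0, 0.322)  len=0.3201
  (v2,v4,v5) [+-+] → (1.27178, 0.29577, 0.322)–(0.9859, 0.9859, 0.322)  len=0.7470
  (v4,v6,v5) [--+] → (0.69013, 1.10842, 0.322)–(0.9859, 0.9859, 0.322)  len=0.3201
  (v5,v6,v7) [+-+] → (0.69013, 1.10842, 0.322)–(0, 1.3943, 0.322)  len=0.7470
  (v6,v8,v7) [--+] → (-0.29577, 1.27178, 0.322)–(0, 1.3943, 0.322)  len=0.3201
  (v7,v8,v9) [+-+] → (-0.29577, 1.27178, 0.322)–(-0.9859, 0.9859, 0.322)  len=0.7470
  (v8,v10,v9) [--+] → (-1.10842, 0.69013, 0.322)–(-0.9859, 0.9859, 0.322)  len=0.3201
  (v9,v10,v11) [+-+] → (-1.10842, 0.69013, 0.322)–(-1.3943, 0, 0.322)  len=0.7470
  (v10,v12,v11) [--+] → (-1.27178, -0.29577, 0.322)–(-1.3943, 0, 0.322)  len=0.3201
  (v11,v12,v13) [+-+] → (-1.27178, -0.29577, 0.322)–(-0.9859, -0.9859, 0.322)  len=0.7470
  (v12,v14,v13) [--+] → (-0.69013, -1.10842, 0.322)–(-0.9859, -0.9859, 0.322)  len=0.3201
  (v13,v14,v15) [+-+] → (-0.69013, -1.10842, 0.322)–(0, -1.3943, 0.322)  len=0.7470
  (v14,v16,v15) [--+] → (0.29577, -1.27178, 0.322)–(0, -1.3943, 0.322)  len=0.3201
  (v15,v16,v17) [+-+] → (0.29577, -1.27178, 0.322)–(0.9859, -0.9859, 0.322)  len=0.7470
  (v16,v1,v17) [--+] → (1.10842, -0.69013, 0.322)–(0.9859, -0.9859, 0.322)  len=0.3201
  (v17,v1,v2) [+-+] → (1.10842, -0.69013, 0.322)–(1.3943, 0, 0.322)  len=0.7470

Chained into 1 loop(s):
  loop 1: 16 segments, perimeter = 8.5371
Total perimeter = 8.537


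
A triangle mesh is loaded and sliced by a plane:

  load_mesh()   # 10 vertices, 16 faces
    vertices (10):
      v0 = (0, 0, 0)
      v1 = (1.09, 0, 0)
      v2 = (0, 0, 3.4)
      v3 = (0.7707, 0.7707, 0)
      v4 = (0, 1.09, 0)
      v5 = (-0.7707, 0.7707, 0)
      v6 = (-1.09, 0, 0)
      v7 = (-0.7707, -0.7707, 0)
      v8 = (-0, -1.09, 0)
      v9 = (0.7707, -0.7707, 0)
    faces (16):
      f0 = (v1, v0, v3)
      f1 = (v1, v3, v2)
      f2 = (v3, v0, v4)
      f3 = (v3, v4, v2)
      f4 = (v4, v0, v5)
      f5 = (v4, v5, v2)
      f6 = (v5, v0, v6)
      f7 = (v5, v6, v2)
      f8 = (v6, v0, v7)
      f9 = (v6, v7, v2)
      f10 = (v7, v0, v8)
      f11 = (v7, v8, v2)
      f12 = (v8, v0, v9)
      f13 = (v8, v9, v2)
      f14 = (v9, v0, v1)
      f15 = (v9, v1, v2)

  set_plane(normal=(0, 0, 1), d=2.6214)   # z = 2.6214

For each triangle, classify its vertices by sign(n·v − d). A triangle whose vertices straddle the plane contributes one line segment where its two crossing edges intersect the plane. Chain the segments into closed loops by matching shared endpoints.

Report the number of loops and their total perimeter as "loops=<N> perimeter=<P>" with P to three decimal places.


Straddling triangles (8 of 16):
  (v1,v3,v2) [--+] → (0.17649, 0.17649, 2.6214)–(0.24961, 0, 2.6214)  len=0.1910
  (v3,v4,v2) [--+] → (0, 0.24961, 2.6214)–(0.17649, 0.17649, 2.6214)  len=0.1910
  (v4,v5,v2) [--+] → (-0.17649, 0.17649, 2.6214)–(0, 0.24961, 2.6214)  len=0.1910
  (v5,v6,v2) [--+] → (-0.24961, 0, 2.6214)–(-0.17649, 0.17649, 2.6214)  len=0.1910
  (v6,v7,v2) [--+] → (-0.17649, -0.17649, 2.6214)–(-0.24961, 0, 2.6214)  len=0.1910
  (v7,v8,v2) [--+] → (0, -0.24961, 2.6214)–(-0.17649, -0.17649, 2.6214)  len=0.1910
  (v8,v9,v2) [--+] → (0.17649, -0.17649, 2.6214)–(0, -0.24961, 2.6214)  len=0.1910
  (v9,v1,v2) [--+] → (0.24961, 0, 2.6214)–(0.17649, -0.17649, 2.6214)  len=0.1910

Chained into 1 loop(s):
  loop 1: 8 segments, perimeter = 1.5283
Total perimeter = 1.528

loops=1 perimeter=1.528


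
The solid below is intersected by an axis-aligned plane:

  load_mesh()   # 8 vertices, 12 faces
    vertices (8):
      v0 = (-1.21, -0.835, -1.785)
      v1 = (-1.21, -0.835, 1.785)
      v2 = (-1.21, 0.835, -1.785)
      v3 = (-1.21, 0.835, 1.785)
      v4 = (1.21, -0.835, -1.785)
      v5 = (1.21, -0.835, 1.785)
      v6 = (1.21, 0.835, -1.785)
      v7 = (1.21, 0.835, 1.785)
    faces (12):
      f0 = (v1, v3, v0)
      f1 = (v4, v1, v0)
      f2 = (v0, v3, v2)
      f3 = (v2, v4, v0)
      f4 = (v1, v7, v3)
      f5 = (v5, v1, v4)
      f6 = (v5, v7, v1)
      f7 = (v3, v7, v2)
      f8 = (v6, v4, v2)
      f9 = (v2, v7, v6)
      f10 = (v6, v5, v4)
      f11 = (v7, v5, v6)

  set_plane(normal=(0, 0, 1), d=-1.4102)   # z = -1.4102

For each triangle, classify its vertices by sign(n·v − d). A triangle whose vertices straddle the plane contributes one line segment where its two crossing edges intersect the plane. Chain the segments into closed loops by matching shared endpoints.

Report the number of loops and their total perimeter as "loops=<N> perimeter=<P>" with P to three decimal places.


Straddling triangles (8 of 12):
  (v1,v3,v0) [++-] → (-1.21, -0.659673, -1.4102)–(-1.21, -0.835, -1.4102)  len=0.1753
  (v4,v1,v0) [-+-] → (0.955934, -0.835, -1.4102)–(-1.21, -0.835, -1.4102)  len=2.1659
  (v0,v3,v2) [-+-] → (-1.21, -0.659673, -1.4102)–(-1.21, 0.835, -1.4102)  len=1.4947
  (v5,v1,v4) [++-] → (0.955934, -0.835, -1.4102)–(1.21, -0.835, -1.4102)  len=0.2541
  (v3,v7,v2) [++-] → (-0.955934, 0.835, -1.4102)–(-1.21, 0.835, -1.4102)  len=0.2541
  (v2,v7,v6) [-+-] → (-0.955934, 0.835, -1.4102)–(1.21, 0.835, -1.4102)  len=2.1659
  (v6,v5,v4) [-+-] → (1.21, 0.659673, -1.4102)–(1.21, -0.835, -1.4102)  len=1.4947
  (v7,v5,v6) [++-] → (1.21, 0.659673, -1.4102)–(1.21, 0.835, -1.4102)  len=0.1753

Chained into 1 loop(s):
  loop 1: 8 segments, perimeter = 8.1800
Total perimeter = 8.180

loops=1 perimeter=8.180


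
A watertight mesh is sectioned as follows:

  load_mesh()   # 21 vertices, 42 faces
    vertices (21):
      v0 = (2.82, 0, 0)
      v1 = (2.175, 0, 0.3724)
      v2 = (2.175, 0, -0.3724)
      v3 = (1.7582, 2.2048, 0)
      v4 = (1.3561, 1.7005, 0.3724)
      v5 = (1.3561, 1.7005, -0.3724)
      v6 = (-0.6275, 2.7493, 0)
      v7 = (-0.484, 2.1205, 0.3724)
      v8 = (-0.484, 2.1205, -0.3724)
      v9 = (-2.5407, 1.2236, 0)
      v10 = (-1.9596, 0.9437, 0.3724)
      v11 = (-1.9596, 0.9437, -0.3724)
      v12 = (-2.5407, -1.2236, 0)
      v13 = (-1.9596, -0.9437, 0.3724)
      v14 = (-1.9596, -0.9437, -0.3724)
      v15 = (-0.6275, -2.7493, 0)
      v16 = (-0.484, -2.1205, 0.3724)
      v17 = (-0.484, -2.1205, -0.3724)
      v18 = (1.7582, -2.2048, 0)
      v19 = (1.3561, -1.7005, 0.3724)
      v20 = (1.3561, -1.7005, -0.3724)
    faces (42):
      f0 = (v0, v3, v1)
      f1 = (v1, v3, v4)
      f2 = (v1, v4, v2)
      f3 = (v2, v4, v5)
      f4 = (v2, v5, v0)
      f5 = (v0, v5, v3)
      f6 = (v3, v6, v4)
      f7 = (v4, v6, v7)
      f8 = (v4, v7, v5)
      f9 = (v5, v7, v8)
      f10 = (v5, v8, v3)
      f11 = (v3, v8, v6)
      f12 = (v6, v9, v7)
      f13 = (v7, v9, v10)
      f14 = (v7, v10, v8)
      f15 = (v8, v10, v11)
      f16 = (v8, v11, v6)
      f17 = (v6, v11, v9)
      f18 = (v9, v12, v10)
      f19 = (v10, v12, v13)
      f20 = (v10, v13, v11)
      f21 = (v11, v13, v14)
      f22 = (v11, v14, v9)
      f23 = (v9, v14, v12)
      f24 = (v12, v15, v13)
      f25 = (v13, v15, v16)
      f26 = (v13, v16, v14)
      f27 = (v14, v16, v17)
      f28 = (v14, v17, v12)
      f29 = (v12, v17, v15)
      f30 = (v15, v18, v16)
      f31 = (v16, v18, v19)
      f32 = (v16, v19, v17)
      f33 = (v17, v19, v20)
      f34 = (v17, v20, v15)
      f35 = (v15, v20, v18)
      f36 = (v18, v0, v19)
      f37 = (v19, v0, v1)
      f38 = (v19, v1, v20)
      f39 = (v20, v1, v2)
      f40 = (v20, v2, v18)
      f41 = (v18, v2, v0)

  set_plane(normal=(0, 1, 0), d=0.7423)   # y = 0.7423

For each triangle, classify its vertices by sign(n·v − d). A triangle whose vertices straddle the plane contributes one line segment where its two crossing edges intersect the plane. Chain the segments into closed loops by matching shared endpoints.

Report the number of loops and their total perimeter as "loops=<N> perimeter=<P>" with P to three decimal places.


loops=2 perimeter=4.360

Straddling triangles (12 of 42):
  (v0,v3,v1) [-+-] → (2.46252, 0.7423, 0)–(2.03467, 0.7423, 0.247022)  len=0.4940
  (v1,v3,v4) [-++] → (2.03467, 0.7423, 0.247022)–(1.81753, 0.7423, 0.3724)  len=0.2507
  (v1,v4,v2) [-+-] → (1.81753, 0.7423, 0.3724)–(1.81753, 0.7423, -0.0472809)  len=0.4197
  (v2,v4,v5) [-++] → (1.81753, 0.7423, -0.0472809)–(1.81753, 0.7423, -0.3724)  len=0.3251
  (v2,v5,v0) [-+-] → (1.81753, 0.7423, -0.3724)–(2.18098, 0.7423, -0.16256)  len=0.4197
  (v0,v5,v3) [-++] → (2.18098, 0.7423, -0.16256)–(2.46252, 0.7423, 0)  len=0.3251
  (v9,v12,v10) [+-+] → (-2.5407, 0.7423, 0)–(-2.0136, 0.7423, 0.337794)  len=0.6261
  (v10,v12,v13) [+--] → (-2.0136, 0.7423, 0.337794)–(-1.9596, 0.7423, 0.3724)  len=0.0641
  (v10,v13,v11) [+-+] → (-1.9596, 0.7423, 0.3724)–(-1.9596, 0.7423, -0.292924)  len=0.6653
  (v11,v13,v14) [+--] → (-1.9596, 0.7423, -0.292924)–(-1.9596, 0.7423, -0.3724)  len=0.0795
  (v11,v14,v9) [+-+] → (-1.9596, 0.7423, -0.3724)–(-2.41165, 0.7423, -0.0827002)  len=0.5369
  (v9,v14,v12) [+--] → (-2.41165, 0.7423, -0.0827002)–(-2.5407, 0.7423, 0)  len=0.1533

Chained into 2 loop(s):
  loop 1: 6 segments, perimeter = 2.2343
  loop 2: 6 segments, perimeter = 2.1252
Total perimeter = 4.360
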